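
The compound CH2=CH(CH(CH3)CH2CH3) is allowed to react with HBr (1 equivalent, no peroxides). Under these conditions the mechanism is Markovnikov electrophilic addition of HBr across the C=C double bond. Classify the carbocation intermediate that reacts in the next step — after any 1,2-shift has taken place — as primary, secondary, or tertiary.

tertiary

Step 1: The π electrons of the C=C bond attack a proton of HBr; Markovnikov addition places the new C–H on the less-substituted alkene carbon, so the positive charge ends up on the more-substituted carbon — a secondary carbocation. The H–Br bond breaks heterolytically, releasing Br⁻.
Step 2: A hydride (H with its bonding pair) migrates from the adjacent sec-butyl carbon to the cationic centre — a 1,2-hydride shift — upgrading the secondary cation to a tertiary one.
The cation rearranges from secondary to tertiary via a 1,2-hydride shift from the adjacent sec-butyl carbon; the tertiary cation is what reacts next.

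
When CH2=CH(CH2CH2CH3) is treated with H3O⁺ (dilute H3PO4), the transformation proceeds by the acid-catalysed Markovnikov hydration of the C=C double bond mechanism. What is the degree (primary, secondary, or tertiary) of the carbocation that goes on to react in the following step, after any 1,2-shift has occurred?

Step 1: Electrophilic addition begins with the π(C=C) electrons forming a bond to the proton of H3O⁺. Following Markovnikov's rule, the resulting cation is secondary. H2O is released.
No single 1,2-shift to an adjacent carbon would give a more-substituted cation, so no rearrangement occurs.

secondary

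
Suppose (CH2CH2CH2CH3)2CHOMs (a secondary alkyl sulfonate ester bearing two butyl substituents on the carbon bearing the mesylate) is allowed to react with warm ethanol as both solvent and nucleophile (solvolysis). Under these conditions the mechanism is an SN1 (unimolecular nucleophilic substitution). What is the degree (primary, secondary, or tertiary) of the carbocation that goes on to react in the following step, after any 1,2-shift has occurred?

secondary

Step 1: Unassisted departure of MsO⁻ (taking the C–O bonding pair) generates a secondary carbocation.
No single 1,2-shift to an adjacent carbon would give a more-substituted cation, so no rearrangement occurs.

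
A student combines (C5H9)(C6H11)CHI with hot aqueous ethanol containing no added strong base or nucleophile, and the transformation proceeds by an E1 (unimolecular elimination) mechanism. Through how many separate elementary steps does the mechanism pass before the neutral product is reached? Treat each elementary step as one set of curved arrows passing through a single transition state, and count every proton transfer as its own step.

Step 1: Unassisted departure of I⁻ (taking the C–I bonding pair) generates a secondary carbocation.
Step 2: A 1,2-hydride shift from the adjacent cyclohexyl carbon moves the positive charge from the secondary centre to an adjacent carbon, generating a more stable tertiary carbocation.
Step 3: Loss of a β-proton to a water (or ethanol) molecule of the solvent: the C–H bonding pair collapses toward the cationic carbon to form the C=C π bond, yielding the alkene.
Total: 3 elementary steps.

3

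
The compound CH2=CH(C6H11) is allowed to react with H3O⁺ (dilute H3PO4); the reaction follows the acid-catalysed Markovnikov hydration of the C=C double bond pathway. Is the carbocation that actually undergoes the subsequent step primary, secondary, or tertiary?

tertiary

Step 1: The π electrons of the C=C bond attack a proton of H3O⁺; Markovnikov addition places the new C–H on the less-substituted alkene carbon, so the positive charge ends up on the more-substituted carbon — a secondary carbocation. H2O is released.
Step 2: A 1,2-hydride shift from the adjacent cyclohexyl carbon moves the positive charge from the secondary centre to an adjacent carbon, generating a more stable tertiary carbocation.
The cation rearranges from secondary to tertiary via a 1,2-hydride shift from the adjacent cyclohexyl carbon; the tertiary cation is what reacts next.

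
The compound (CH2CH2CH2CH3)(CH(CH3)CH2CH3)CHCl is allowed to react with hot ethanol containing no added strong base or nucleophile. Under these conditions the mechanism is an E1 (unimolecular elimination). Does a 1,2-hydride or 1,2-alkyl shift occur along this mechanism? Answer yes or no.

The first-formed carbocation is secondary.
The adjacent sec-butyl carbon already bears 2 other carbon substituents and has a hydrogen to migrate; after a 1,2-hydride shift from that carbon the positive charge sits on a tertiary centre.
Tertiary is more stable than secondary, so the shift occurs.

yes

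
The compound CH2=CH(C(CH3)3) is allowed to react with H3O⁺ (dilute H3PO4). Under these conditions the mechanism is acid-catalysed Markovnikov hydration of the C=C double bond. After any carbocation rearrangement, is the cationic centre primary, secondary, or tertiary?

tertiary

Step 1: The π electrons of the C=C bond attack a proton of H3O⁺; Markovnikov addition places the new C–H on the less-substituted alkene carbon, so the positive charge ends up on the more-substituted carbon — a secondary carbocation. H2O is released.
Step 2: A methyl group with its bonding pair migrates from the adjacent tert-butyl carbon to the cationic centre — a 1,2-methyl shift — upgrading the secondary cation to a tertiary one.
The cation rearranges from secondary to tertiary via a 1,2-methyl shift from the adjacent tert-butyl carbon; the tertiary cation is what reacts next.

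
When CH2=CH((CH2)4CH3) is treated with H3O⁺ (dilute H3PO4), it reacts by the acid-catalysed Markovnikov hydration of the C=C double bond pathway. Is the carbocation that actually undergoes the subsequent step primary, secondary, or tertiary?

secondary

Step 1: Protonation of the alkene by H3O⁺: the π bond acts as the nucleophile and picks up H⁺, giving the more stable (Markovnikov) secondary carbocation. H2O is released.
No single 1,2-shift to an adjacent carbon would give a more-substituted cation, so no rearrangement occurs.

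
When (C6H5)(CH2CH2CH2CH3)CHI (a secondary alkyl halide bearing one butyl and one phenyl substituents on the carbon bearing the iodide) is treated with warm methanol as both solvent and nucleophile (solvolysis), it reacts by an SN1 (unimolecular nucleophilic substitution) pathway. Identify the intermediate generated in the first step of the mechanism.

secondary carbocation

Step 1: Rate-determining heterolysis of the C–I bond gives I⁻ and a secondary carbocation.
After step 1 the species present is a secondary carbocation.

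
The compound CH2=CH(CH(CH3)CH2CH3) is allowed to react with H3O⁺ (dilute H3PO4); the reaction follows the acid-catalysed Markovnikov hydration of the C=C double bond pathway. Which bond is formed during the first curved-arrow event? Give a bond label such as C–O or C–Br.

C–H

Step 1: Protonation of the alkene by H3O⁺: the π bond acts as the nucleophile and picks up H⁺, giving the more stable (Markovnikov) secondary carbocation. H2O is released.
The bond formed in this step is the C–H bond.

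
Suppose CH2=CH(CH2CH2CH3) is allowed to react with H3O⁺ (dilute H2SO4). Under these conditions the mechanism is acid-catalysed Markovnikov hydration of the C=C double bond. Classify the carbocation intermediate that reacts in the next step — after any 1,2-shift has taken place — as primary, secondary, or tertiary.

secondary

Step 1: Protonation of the alkene by H3O⁺: the π bond acts as the nucleophile and picks up H⁺, giving the more stable (Markovnikov) secondary carbocation. H2O is released.
No single 1,2-shift to an adjacent carbon would give a more-substituted cation, so no rearrangement occurs.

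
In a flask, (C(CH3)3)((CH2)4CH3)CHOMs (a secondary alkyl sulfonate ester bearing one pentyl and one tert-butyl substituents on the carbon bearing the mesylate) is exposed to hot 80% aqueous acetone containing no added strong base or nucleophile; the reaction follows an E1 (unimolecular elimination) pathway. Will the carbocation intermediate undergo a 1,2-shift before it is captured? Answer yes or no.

The first-formed carbocation is secondary.
The adjacent tert-butyl carbon has no hydrogen but bears methyl groups; migration of one methyl with its bonding pair (a 1,2-methyl shift) places the charge on a tertiary centre.
Tertiary is more stable than secondary, so the shift occurs.

yes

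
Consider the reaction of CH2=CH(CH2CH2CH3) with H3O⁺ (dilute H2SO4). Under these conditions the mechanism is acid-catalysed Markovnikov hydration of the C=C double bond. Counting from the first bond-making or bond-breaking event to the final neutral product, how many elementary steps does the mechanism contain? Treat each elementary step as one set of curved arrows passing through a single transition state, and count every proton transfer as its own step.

Step 1: Protonation of the alkene by H3O⁺: the π bond acts as the nucleophile and picks up H⁺, giving the more stable (Markovnikov) secondary carbocation. H2O is released.
(No 1,2-shift: no single shift to an adjacent carbon would give a more stable cation.)
Step 2: A lone pair on the oxygen of H2O attacks the carbocation, forming a C–O bond and an oxonium ion (a protonated alcohol).
Step 3: Proton transfer from the O–H of the oxonium ion to H2O completes the catalytic cycle and yields the alcohol.
Total: 3 elementary steps.

3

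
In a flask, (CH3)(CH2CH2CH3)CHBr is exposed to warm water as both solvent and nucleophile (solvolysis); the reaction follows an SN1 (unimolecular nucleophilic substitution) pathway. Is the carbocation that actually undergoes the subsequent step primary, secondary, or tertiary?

Step 1: The C–Br bond breaks with both electrons going to the bromide; Br⁻ leaves and a secondary carbocation remains.
No single 1,2-shift to an adjacent carbon would give a more-substituted cation, so no rearrangement occurs.

secondary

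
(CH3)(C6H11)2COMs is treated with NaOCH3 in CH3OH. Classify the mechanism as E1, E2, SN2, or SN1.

Conditions: a strong base with a tertiary substrate bearing a β-hydrogen.
These conditions are the textbook signature of the E2 pathway.
A strong (often hindered) base removes a β-H in concert with loss of the leaving group — bimolecular elimination.

E2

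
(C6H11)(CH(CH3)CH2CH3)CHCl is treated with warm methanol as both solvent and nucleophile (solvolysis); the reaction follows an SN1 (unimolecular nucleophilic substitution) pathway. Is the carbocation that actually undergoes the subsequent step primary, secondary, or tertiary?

tertiary

Step 1: Ionisation: the C–Cl σ-bond cleaves heterolytically; both bonding electrons depart with Cl⁻, leaving a secondary carbocation at the α-carbon.
Step 2: A hydride (H with its bonding pair) migrates from the adjacent sec-butyl carbon to the cationic centre — a 1,2-hydride shift — upgrading the secondary cation to a tertiary one.
The cation rearranges from secondary to tertiary via a 1,2-hydride shift from the adjacent sec-butyl carbon; the tertiary cation is what reacts next.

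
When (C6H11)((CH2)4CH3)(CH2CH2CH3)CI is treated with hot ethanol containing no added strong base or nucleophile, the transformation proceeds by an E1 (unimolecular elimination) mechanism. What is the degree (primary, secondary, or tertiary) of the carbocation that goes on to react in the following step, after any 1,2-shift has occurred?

tertiary

Step 1: Ionisation: the C–I σ-bond cleaves heterolytically; both bonding electrons depart with I⁻, leaving a tertiary carbocation at the α-carbon.
No single 1,2-shift to an adjacent carbon would give a more-substituted cation, so no rearrangement occurs.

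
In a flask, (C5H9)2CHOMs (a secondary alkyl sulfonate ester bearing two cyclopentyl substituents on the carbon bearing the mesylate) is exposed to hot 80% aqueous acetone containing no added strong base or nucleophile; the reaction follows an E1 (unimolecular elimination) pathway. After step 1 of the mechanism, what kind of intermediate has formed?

secondary carbocation

Step 1: The C–O bond breaks with both electrons going to the mesylate; MsO⁻ leaves and a secondary carbocation remains.
After step 1 the species present is a secondary carbocation.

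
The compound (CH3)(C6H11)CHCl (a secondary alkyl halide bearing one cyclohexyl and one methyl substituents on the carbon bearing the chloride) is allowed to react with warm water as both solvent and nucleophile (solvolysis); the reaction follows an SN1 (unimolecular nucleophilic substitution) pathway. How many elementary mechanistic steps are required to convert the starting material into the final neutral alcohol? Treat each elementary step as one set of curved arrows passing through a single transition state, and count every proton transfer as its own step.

4

Step 1: Unassisted departure of Cl⁻ (taking the C–Cl bonding pair) generates a secondary carbocation.
Step 2: Carbocation rearrangement: a 1,2-hydride shift from the adjacent cyclohexyl carbon converts the initially-formed secondary cation into the more stable tertiary cation.
Step 3: Nucleophilic capture: the oxygen of H2O bonds to the cationic carbon, producing an oxonium-ion intermediate.
Step 4: Proton transfer from the O–H of the oxonium ion to a solvent molecule delivers the neutral alcohol.
Total: 4 elementary steps.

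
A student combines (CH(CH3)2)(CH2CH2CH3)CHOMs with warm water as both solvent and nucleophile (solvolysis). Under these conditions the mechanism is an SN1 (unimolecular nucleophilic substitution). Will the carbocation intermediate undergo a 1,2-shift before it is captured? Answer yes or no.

The first-formed carbocation is secondary.
The adjacent isopropyl carbon already bears 2 other carbon substituents and has a hydrogen to migrate; after a 1,2-hydride shift from that carbon the positive charge sits on a tertiary centre.
Tertiary is more stable than secondary, so the shift occurs.

yes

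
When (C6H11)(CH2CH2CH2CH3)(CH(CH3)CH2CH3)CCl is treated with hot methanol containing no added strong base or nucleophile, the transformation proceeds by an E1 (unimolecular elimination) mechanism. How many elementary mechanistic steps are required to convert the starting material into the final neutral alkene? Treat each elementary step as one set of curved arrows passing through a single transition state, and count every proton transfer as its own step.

Step 1: Rate-determining heterolysis of the C–Cl bond gives Cl⁻ and a tertiary carbocation.
(No 1,2-shift: no single shift to an adjacent carbon would give a more stable cation.)
Step 2: A weak base (a methanol molecule from the solvent) removes a proton from a carbon adjacent to the cationic centre; the electrons of that C–H bond become the new π(C=C) bond, giving the alkene.
Total: 2 elementary steps.

2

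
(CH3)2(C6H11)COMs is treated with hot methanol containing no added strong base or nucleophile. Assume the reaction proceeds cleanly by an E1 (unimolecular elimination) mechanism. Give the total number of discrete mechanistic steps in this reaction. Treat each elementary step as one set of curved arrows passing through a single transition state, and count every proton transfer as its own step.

2

Step 1: The C–O bond breaks with both electrons going to the mesylate; MsO⁻ leaves and a tertiary carbocation remains.
(No 1,2-shift: no single shift to an adjacent carbon would give a more stable cation.)
Step 2: A weak base (a methanol molecule from the solvent) removes a proton from a carbon adjacent to the cationic centre; the electrons of that C–H bond become the new π(C=C) bond, giving the alkene.
Total: 2 elementary steps.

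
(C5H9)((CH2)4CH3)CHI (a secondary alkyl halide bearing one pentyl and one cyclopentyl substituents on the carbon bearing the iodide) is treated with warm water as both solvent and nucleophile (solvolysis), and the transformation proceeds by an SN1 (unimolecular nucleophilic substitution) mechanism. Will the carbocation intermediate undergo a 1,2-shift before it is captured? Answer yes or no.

yes

The first-formed carbocation is secondary.
The adjacent cyclopentyl carbon already bears 2 other carbon substituents and has a hydrogen to migrate; after a 1,2-hydride shift from that carbon the positive charge sits on a tertiary centre.
Tertiary is more stable than secondary, so the shift occurs.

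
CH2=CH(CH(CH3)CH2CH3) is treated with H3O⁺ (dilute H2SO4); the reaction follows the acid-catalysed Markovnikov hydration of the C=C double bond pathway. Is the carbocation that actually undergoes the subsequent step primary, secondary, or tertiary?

tertiary

Step 1: The π electrons of the C=C bond attack a proton of H3O⁺; Markovnikov addition places the new C–H on the less-substituted alkene carbon, so the positive charge ends up on the more-substituted carbon — a secondary carbocation. H2O is released.
Step 2: A 1,2-hydride shift from the adjacent sec-butyl carbon moves the positive charge from the secondary centre to an adjacent carbon, generating a more stable tertiary carbocation.
The cation rearranges from secondary to tertiary via a 1,2-hydride shift from the adjacent sec-butyl carbon; the tertiary cation is what reacts next.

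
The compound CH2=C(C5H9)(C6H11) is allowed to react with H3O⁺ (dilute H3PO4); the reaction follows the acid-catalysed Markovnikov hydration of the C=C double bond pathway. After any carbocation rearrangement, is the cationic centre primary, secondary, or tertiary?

Step 1: Protonation of the alkene by H3O⁺: the π bond acts as the nucleophile and picks up H⁺, giving the more stable (Markovnikov) tertiary carbocation. H2O is released.
No single 1,2-shift to an adjacent carbon would give a more-substituted cation, so no rearrangement occurs.

tertiary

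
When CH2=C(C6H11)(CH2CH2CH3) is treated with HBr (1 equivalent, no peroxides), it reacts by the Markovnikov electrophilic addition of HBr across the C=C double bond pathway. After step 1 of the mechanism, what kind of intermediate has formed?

tertiary carbocation

Step 1: The π electrons of the C=C bond attack a proton of HBr; Markovnikov addition places the new C–H on the less-substituted alkene carbon, so the positive charge ends up on the more-substituted carbon — a tertiary carbocation. The H–Br bond breaks heterolytically, releasing Br⁻.
After step 1 the species present is a tertiary carbocation.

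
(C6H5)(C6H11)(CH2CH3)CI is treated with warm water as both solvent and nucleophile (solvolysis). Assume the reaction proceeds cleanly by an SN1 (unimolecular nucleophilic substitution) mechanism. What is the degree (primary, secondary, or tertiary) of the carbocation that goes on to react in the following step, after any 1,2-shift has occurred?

tertiary

Step 1: The C–I bond breaks with both electrons going to the iodide; I⁻ leaves and a tertiary carbocation remains.
No single 1,2-shift to an adjacent carbon would give a more-substituted cation, so no rearrangement occurs.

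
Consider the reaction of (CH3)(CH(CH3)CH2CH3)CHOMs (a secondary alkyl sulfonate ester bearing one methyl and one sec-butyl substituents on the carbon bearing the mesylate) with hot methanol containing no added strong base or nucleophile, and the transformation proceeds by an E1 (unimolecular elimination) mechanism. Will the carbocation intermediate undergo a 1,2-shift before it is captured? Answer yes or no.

yes

The first-formed carbocation is secondary.
The adjacent sec-butyl carbon already bears 2 other carbon substituents and has a hydrogen to migrate; after a 1,2-hydride shift from that carbon the positive charge sits on a tertiary centre.
Tertiary is more stable than secondary, so the shift occurs.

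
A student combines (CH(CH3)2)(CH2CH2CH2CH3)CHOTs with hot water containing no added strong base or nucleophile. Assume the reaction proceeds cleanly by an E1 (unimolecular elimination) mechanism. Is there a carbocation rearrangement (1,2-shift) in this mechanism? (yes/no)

yes

The first-formed carbocation is secondary.
The adjacent isopropyl carbon already bears 2 other carbon substituents and has a hydrogen to migrate; after a 1,2-hydride shift from that carbon the positive charge sits on a tertiary centre.
Tertiary is more stable than secondary, so the shift occurs.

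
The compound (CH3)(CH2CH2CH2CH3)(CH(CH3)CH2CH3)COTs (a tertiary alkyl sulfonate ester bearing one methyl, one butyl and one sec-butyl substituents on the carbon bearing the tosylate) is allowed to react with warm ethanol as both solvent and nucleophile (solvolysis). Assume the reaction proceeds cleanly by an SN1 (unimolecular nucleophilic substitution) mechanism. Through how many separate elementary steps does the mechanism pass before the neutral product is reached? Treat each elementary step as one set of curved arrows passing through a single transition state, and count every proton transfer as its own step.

3

Step 1: The C–O bond breaks with both electrons going to the tosylate; TsO⁻ leaves and a tertiary carbocation remains.
(No 1,2-shift: no single shift to an adjacent carbon would give a more stable cation.)
Step 2: Nucleophilic capture: the oxygen of CH3CH2OH bonds to the cationic carbon, producing an oxonium-ion intermediate.
Step 3: Deprotonation of the oxonium oxygen by solvent ethanol yields the neutral ether.
Total: 3 elementary steps.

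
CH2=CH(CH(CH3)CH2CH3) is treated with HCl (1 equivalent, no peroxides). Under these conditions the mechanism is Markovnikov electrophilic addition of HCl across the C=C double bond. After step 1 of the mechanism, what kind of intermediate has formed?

secondary carbocation

Step 1: The π electrons of the C=C bond attack a proton of HCl; Markovnikov addition places the new C–H on the less-substituted alkene carbon, so the positive charge ends up on the more-substituted carbon — a secondary carbocation. The H–Cl bond breaks heterolytically, releasing Cl⁻.
After step 1 the species present is a secondary carbocation.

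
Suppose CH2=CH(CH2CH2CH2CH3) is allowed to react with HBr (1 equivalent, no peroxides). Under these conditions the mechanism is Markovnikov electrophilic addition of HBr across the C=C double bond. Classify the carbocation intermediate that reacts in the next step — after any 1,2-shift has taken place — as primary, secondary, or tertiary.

Step 1: Electrophilic addition begins with the π(C=C) electrons forming a bond to the proton of HBr. Following Markovnikov's rule, the resulting cation is secondary. The H–Br bond breaks heterolytically, releasing Br⁻.
No single 1,2-shift to an adjacent carbon would give a more-substituted cation, so no rearrangement occurs.

secondary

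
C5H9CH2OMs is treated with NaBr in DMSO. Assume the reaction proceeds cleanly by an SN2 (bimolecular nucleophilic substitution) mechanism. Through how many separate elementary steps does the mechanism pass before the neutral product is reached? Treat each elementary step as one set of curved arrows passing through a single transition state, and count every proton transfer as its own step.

Step 1: Br⁻ attacks the back face of the α-carbon while MsO⁻ departs with the C–O bonding pair — a single concerted displacement through a pentacoordinate transition state.
Total: 1 elementary step.

1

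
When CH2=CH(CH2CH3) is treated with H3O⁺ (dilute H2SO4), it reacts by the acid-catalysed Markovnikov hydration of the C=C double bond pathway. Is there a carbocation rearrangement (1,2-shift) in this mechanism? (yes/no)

no

The first-formed carbocation is secondary.
No single 1,2-shift to an adjacent carbon would produce a more-substituted cation than the one already present, so no rearrangement occurs.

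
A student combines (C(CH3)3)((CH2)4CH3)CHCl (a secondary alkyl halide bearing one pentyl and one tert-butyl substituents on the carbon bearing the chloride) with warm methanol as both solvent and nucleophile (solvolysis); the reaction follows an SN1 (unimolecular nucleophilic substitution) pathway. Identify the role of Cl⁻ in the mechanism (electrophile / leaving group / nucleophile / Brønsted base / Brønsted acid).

leaving group

Step 1: The C–Cl bond breaks with both electrons going to the chloride; Cl⁻ leaves and a secondary carbocation remains.
Cl⁻ departs with both electrons of the breaking σ-bond — that is the definition of a leaving group.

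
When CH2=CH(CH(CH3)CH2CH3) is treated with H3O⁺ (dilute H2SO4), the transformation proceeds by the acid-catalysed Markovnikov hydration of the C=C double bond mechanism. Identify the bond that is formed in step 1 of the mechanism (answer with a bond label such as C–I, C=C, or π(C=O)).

C–H

Step 1: Protonation of the alkene by H3O⁺: the π bond acts as the nucleophile and picks up H⁺, giving the more stable (Markovnikov) secondary carbocation. H2O is released.
The bond formed in this step is the C–H bond.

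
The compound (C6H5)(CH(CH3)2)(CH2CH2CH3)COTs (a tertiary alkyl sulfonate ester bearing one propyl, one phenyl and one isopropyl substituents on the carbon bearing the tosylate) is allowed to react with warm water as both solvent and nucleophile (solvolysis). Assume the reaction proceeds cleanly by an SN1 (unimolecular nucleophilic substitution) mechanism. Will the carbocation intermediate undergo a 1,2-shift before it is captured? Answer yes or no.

The first-formed carbocation is tertiary.
No single 1,2-shift to an adjacent carbon would produce a more-substituted cation than the one already present, so no rearrangement occurs.

no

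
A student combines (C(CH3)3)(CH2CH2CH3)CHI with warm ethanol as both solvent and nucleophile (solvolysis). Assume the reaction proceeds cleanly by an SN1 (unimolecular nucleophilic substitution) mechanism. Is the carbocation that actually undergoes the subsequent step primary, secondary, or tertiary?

Step 1: Unassisted departure of I⁻ (taking the C–I bonding pair) generates a secondary carbocation.
Step 2: A methyl group with its bonding pair migrates from the adjacent tert-butyl carbon to the cationic centre — a 1,2-methyl shift — upgrading the secondary cation to a tertiary one.
The cation rearranges from secondary to tertiary via a 1,2-methyl shift from the adjacent tert-butyl carbon; the tertiary cation is what reacts next.

tertiary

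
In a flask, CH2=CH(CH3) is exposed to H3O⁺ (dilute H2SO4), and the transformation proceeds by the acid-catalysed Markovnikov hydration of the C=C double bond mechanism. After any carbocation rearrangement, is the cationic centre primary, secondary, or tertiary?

secondary

Step 1: Electrophilic addition begins with the π(C=C) electrons forming a bond to the proton of H3O⁺. Following Markovnikov's rule, the resulting cation is secondary. H2O is released.
No single 1,2-shift to an adjacent carbon would give a more-substituted cation, so no rearrangement occurs.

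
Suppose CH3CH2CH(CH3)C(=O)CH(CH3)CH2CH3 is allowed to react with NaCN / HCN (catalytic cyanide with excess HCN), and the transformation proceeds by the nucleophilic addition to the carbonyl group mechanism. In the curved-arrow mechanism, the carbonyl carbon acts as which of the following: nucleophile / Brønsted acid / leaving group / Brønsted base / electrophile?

Step 1: A lone pair / filled orbital on CN⁻ attacks the electrophilic carbonyl carbon; the π(C=O) electrons shift onto oxygen, producing a tetrahedral alkoxide intermediate.
The carbonyl carbon accepts an electron pair into an empty or π* orbital — it is the electrophile.

electrophile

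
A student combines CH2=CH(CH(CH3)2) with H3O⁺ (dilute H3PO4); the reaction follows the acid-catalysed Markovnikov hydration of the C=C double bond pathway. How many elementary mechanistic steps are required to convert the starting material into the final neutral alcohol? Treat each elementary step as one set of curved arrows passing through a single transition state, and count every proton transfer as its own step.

4

Step 1: The π electrons of the C=C bond attack a proton of H3O⁺; Markovnikov addition places the new C–H on the less-substituted alkene carbon, so the positive charge ends up on the more-substituted carbon — a secondary carbocation. H2O is released.
Step 2: A hydride (H with its bonding pair) migrates from the adjacent isopropyl carbon to the cationic centre — a 1,2-hydride shift — upgrading the secondary cation to a tertiary one.
Step 3: A lone pair on the oxygen of H2O attacks the carbocation, forming a C–O bond and an oxonium ion (a protonated alcohol).
Step 4: Deprotonation of the oxonium ion by a water molecule delivers the neutral alcohol and regenerates the acid catalyst.
Total: 4 elementary steps.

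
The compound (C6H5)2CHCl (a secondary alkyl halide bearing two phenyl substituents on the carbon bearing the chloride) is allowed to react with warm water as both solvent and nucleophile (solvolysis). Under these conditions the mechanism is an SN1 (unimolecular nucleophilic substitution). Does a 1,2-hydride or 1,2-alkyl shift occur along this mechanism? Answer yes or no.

no

The first-formed carbocation is secondary.
No single 1,2-shift to an adjacent carbon would produce a more-substituted cation than the one already present, so no rearrangement occurs.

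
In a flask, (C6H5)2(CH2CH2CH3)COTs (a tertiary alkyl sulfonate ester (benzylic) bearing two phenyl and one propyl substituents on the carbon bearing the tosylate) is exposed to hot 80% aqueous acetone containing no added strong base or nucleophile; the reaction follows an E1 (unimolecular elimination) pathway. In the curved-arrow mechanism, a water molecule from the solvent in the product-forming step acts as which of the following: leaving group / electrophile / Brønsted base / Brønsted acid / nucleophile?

Brønsted base

Step 2: Loss of a β-proton to a water molecule of the solvent: the C–H bonding pair collapses toward the cationic carbon to form the C=C π bond, yielding the alkene.
A water molecule from the solvent in the product-forming step accepts a proton in a proton-transfer step — a Brønsted base.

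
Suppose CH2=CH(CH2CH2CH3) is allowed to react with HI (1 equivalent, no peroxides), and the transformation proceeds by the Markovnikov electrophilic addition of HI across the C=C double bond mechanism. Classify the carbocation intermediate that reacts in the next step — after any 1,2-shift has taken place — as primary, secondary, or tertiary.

secondary

Step 1: Protonation of the alkene by HI: the π bond acts as the nucleophile and picks up H⁺, giving the more stable (Markovnikov) secondary carbocation. The H–I bond breaks heterolytically, releasing I⁻.
No single 1,2-shift to an adjacent carbon would give a more-substituted cation, so no rearrangement occurs.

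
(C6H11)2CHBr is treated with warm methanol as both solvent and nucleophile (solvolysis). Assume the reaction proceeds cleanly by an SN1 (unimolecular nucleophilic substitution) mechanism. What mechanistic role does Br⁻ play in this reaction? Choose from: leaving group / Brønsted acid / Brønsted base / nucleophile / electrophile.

Step 1: Unassisted departure of Br⁻ (taking the C–Br bonding pair) generates a secondary carbocation.
Br⁻ departs with both electrons of the breaking σ-bond — that is the definition of a leaving group.

leaving group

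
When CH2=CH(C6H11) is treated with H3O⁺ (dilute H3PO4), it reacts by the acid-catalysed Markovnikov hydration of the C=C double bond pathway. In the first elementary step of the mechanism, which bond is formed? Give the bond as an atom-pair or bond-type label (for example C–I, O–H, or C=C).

Step 1: Electrophilic addition begins with the π(C=C) electrons forming a bond to the proton of H3O⁺. Following Markovnikov's rule, the resulting cation is secondary. H2O is released.
The bond formed in this step is the C–H bond.

C–H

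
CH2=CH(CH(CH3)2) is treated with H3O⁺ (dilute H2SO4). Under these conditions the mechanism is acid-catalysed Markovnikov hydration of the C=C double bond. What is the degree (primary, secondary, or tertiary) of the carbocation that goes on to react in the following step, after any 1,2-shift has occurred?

tertiary

Step 1: The π electrons of the C=C bond attack a proton of H3O⁺; Markovnikov addition places the new C–H on the less-substituted alkene carbon, so the positive charge ends up on the more-substituted carbon — a secondary carbocation. H2O is released.
Step 2: Carbocation rearrangement: a 1,2-hydride shift from the adjacent isopropyl carbon converts the initially-formed secondary cation into the more stable tertiary cation.
The cation rearranges from secondary to tertiary via a 1,2-hydride shift from the adjacent isopropyl carbon; the tertiary cation is what reacts next.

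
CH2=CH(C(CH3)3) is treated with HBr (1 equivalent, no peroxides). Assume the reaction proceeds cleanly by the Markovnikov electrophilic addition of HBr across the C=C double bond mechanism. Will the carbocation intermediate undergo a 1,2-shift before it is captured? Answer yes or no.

yes

The first-formed carbocation is secondary.
The adjacent tert-butyl carbon has no hydrogen but bears methyl groups; migration of one methyl with its bonding pair (a 1,2-methyl shift) places the charge on a tertiary centre.
Tertiary is more stable than secondary, so the shift occurs.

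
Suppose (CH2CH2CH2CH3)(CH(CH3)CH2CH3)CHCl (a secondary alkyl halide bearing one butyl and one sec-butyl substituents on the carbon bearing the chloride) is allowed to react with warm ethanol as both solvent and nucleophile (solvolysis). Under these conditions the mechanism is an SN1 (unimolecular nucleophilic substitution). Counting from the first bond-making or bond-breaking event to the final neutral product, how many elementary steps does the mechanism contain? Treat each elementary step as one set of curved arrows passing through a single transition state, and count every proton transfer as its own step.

Step 1: Rate-determining heterolysis of the C–Cl bond gives Cl⁻ and a secondary carbocation.
Step 2: A 1,2-hydride shift from the adjacent sec-butyl carbon moves the positive charge from the secondary centre to an adjacent carbon, generating a more stable tertiary carbocation.
Step 3: A lone pair on the oxygen of CH3CH2OH attacks the carbocation, forming a new C–O σ-bond and an oxonium ion.
Step 4: Deprotonation of the oxonium oxygen by solvent ethanol yields the neutral ether.
Total: 4 elementary steps.

4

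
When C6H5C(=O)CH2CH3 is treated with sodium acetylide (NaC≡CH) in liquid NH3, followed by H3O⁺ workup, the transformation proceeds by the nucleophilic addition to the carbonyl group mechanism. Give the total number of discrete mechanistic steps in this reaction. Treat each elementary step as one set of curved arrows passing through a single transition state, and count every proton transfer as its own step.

2

Step 1: A lone pair / filled orbital on HC≡C⁻ attacks the electrophilic carbonyl carbon; the π(C=O) electrons shift onto oxygen, producing a tetrahedral alkoxide intermediate.
Step 2: On H3O⁺ workup the alkoxide oxygen is protonated, giving a propargyl alcohol.
Total: 2 elementary steps.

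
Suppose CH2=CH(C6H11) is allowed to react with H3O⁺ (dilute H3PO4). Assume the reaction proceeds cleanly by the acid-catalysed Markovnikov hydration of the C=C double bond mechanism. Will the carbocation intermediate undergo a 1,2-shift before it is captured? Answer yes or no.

The first-formed carbocation is secondary.
The adjacent cyclohexyl carbon already bears 2 other carbon substituents and has a hydrogen to migrate; after a 1,2-hydride shift from that carbon the positive charge sits on a tertiary centre.
Tertiary is more stable than secondary, so the shift occurs.

yes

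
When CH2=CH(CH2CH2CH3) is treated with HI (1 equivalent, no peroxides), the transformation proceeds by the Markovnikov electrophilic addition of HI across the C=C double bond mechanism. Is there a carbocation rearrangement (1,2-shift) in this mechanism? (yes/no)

The first-formed carbocation is secondary.
No single 1,2-shift to an adjacent carbon would produce a more-substituted cation than the one already present, so no rearrangement occurs.

no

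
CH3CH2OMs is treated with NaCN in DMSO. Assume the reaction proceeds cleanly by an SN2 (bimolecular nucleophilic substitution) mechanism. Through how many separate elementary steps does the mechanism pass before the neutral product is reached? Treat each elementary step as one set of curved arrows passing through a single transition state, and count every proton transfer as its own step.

Step 1: Backside attack by CN⁻ on the carbon bearing the mesylate: the new C–C bond forms as the C–O bond breaks, with Walden inversion at carbon.
Total: 1 elementary step.

1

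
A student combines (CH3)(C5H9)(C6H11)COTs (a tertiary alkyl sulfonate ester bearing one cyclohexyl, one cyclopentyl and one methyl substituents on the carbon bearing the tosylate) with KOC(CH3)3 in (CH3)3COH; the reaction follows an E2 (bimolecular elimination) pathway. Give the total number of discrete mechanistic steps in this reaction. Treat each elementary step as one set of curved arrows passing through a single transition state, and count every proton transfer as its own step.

1

Step 1: Concerted anti-periplanar elimination: (CH3)3CO⁻ abstracts a β-H while TsO⁻ leaves, and the C–H electrons become the new C=C π bond — all in a single transition state.
Total: 1 elementary step.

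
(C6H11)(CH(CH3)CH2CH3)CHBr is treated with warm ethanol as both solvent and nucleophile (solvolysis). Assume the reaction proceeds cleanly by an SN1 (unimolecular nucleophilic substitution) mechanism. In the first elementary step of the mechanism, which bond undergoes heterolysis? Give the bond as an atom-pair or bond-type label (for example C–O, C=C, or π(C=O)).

Step 1: Rate-determining heterolysis of the C–Br bond gives Br⁻ and a secondary carbocation.
The bond broken in this step is the C–Br bond.

C–Br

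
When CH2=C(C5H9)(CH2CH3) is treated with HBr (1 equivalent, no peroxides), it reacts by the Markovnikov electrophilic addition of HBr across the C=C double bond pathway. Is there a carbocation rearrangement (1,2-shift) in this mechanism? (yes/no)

The first-formed carbocation is tertiary.
No single 1,2-shift to an adjacent carbon would produce a more-substituted cation than the one already present, so no rearrangement occurs.

no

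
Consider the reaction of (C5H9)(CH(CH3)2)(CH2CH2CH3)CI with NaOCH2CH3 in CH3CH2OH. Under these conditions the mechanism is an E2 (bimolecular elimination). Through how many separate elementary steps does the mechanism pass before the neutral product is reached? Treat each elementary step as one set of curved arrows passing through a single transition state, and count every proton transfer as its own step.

Step 1: Concerted anti-periplanar elimination: CH3CH2O⁻ abstracts a β-H while I⁻ leaves, and the C–H electrons become the new C=C π bond — all in a single transition state.
Total: 1 elementary step.

1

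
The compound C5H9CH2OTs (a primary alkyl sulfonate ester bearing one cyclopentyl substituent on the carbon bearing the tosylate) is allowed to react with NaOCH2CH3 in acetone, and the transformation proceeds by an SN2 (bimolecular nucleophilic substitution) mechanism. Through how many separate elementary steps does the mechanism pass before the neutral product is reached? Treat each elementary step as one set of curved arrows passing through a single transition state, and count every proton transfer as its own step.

Step 1: Backside attack by CH3CH2O⁻ on the carbon bearing the tosylate: the new C–O bond forms as the C–O bond breaks, with Walden inversion at carbon.
Total: 1 elementary step.

1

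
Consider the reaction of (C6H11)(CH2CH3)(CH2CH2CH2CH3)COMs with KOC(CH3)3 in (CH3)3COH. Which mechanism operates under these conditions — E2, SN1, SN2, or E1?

Conditions: a strong/bulky base with a tertiary substrate bearing a β-hydrogen.
These conditions are the textbook signature of the E2 pathway.
A strong (often hindered) base removes a β-H in concert with loss of the leaving group — bimolecular elimination.

E2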